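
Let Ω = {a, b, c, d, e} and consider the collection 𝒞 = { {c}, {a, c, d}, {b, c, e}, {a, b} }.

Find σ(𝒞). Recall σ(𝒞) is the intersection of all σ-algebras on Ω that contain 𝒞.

|σ(𝒞)| = 32.  σ(𝒞) = { {}, {a}, {b}, {c}, {d}, {e}, {a, b}, {a, c}, {a, d}, {a, e}, {b, c}, {b, d}, {b, e}, {c, d}, {c, e}, {d, e}, {a, b, c}, {a, b, d}, {a, b, e}, {a, c, d}, {a, c, e}, {a, d, e}, {b, c, d}, {b, c, e}, {b, d, e}, {c, d, e}, {a, b, c, d}, {a, b, c, e}, {a, b, d, e}, {a, c, d, e}, {b, c, d, e}, Ω }

Trace:
Seed the family with 𝒞 together with ∅ and Ω: { {}, {c}, {a, b}, {a, c, d}, {b, c, e}, Ω }.
Step 1. New:
  {a, d}  = ᶜ of {b, c, e}
  {b, e}  = ᶜ of {a, c, d}
  {a, b, c}  = {c} ∪ {a, b}
  {c, d, e}  = ᶜ of {a, b}
  {a, b, c, d}  = {a, c, d} ∪ {a, b}
  {a, b, c, e}  = {b, c, e} ∪ {a, b}
  {a, b, d, e}  = ᶜ of {c}
  — 13 sets.
Step 2. New:
  {d}  = ᶜ of {a, b, c, e}
  {e}  = ᶜ of {a, b, c, d}
  {d, e}  = ᶜ of {a, b, c}
  {a, b, d}  = {a, b} ∪ {a, d}
  {a, b, e}  = {b, e} ∪ {a, b}
  {a, c, d, e}  = {c, d, e} ∪ {a, c, d}
  {b, c, d, e}  = {b, e} ∪ {c, d, e}
  — 20 sets.
Step 3 (6 new):
  {a}  = ᶜ of {b, c, d, e}
  {b}  = ᶜ of {a, c, d, e}
  {c, d}  = ᶜ of {a, b, e}
  {c, e}  = ᶜ of {a, b, d}
  {a, d, e}  = {d, e} ∪ {a, d}
  {b, d, e}  = {b, e} ∪ {d, e}
  — 26 sets.
Step 4 adds 6:
  {a, c}  = ᶜ of {b, d, e}
  {a, e}  = {e} ∪ {a}
  {b, c}  = ᶜ of {a, d, e}
  {b, d}  = {b} ∪ {d}
  {a, c, e}  = {c, e} ∪ {a}
  {b, c, d}  = {c, d} ∪ {b}
  — 32 sets.
Step 5: stable.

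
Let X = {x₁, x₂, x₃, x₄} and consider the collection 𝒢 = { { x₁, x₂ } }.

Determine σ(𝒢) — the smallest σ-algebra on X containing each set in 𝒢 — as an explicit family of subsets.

Answer: σ(𝒢) = { ∅, { x₁, x₂ }, { x₃, x₄ }, X }

Working:
Seed the family with 𝒢 together with ∅ and X: { ∅, { x₁, x₂ }, X }.
Round 1 adds 1:
  { x₃, x₄ }  = X∖{ x₁, x₂ }
  (now 4)
Round 2: stable.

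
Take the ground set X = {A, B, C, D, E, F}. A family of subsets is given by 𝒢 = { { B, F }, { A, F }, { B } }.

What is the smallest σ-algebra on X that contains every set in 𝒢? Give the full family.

|σ(𝒢)| = 16.  σ(𝒢) = { ∅, { A }, { B }, { F }, { A, B }, { A, F }, { B, F }, { A, B, F }, { C, D, E }, { A, C, D, E }, { B, C, D, E }, { C, D, E, F }, { A, B, C, D, E }, { A, C, D, E, F }, { B, C, D, E, F }, X }

Check:
Seed the family with 𝒢 together with ∅ and X: { ∅, { B }, { A, F }, { B, F }, X }.
Iteration 1: +4 →
  { A, B, F }  = { A, F } ∪ { B }
  { A, C, D, E }  = complement { B, F }
  { B, C, D, E }  = complement { A, F }
  { A, C, D, E, F }  = complement { B }
  — 9 sets.
Iteration 2 adds 3:
  { C, D, E }  = complement { A, B, F }
  { A, B, C, D, E }  = { B } ∪ { A, C, D, E }
  { B, C, D, E, F }  = { B, F } ∪ { B, C, D, E }
  — 12 sets.
Iteration 3 adds 2:
  { A }  = complement { B, C, D, E, F }
  { F }  = complement { A, B, C, D, E }
  — 14 sets.
Iteration 4. New:
  { A, B }  = { B } ∪ { A }
  { C, D, E, F }  = { C, D, E } ∪ { F }
  — 16 sets.
Iteration 5: already closed under ᶜ and ∪.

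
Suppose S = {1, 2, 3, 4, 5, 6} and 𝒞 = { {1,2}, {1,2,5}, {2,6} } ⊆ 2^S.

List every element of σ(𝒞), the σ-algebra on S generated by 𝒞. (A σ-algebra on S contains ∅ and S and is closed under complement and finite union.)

Initial family (5 sets): { {}, {1,2}, {2,6}, {1,2,5}, S }.
Iteration 1: 5 new —
  {1,2,6}  = {1,2} ∪ {2,6}
  {3,4,6}  = complement {1,2,5}
  {1,2,5,6}  = {1,2,5} ∪ {2,6}
  {1,3,4,5}  = complement {2,6}
  {3,4,5,6}  = complement {1,2}
  — 10 sets.
Iteration 2 adds 7:
  {3,4}  = complement {1,2,5,6}
  {3,4,5}  = complement {1,2,6}
  {2,3,4,6}  = {2,6} ∪ {3,4,6}
  {1,2,3,4,5}  = {1,2} ∪ {1,3,4,5}
  {1,2,3,4,6}  = {1,2} ∪ {3,4,6}
  {1,3,4,5,6}  = {3,4,5,6} ∪ {1,3,4,5}
  {2,3,4,5,6}  = {3,4,5,6} ∪ {2,6}
  — 17 sets.
Iteration 3 adds 6:
  {1}  = complement {2,3,4,5,6}
  {2}  = complement {1,3,4,5,6}
  {5}  = complement {1,2,3,4,6}
  {6}  = complement {1,2,3,4,5}
  {1,5}  = complement {2,3,4,6}
  {1,2,3,4}  = {3,4} ∪ {1,2}
  — 23 sets.
Iteration 4: 9 new —
  {1,6}  = {6} ∪ {1}
  {2,5}  = {2} ∪ {5}
  {5,6}  = complement {1,2,3,4}
  {1,3,4}  = {3,4} ∪ {1}
  {1,5,6}  = {6} ∪ {1,5}
  {2,3,4}  = {3,4} ∪ {2}
  {2,5,6}  = {2,6} ∪ {5}
  {1,3,4,6}  = {3,4,6} ∪ {1}
  {2,3,4,5}  = {3,4,5} ∪ {2}
  — 32 sets.
Iteration 5: already closed under ᶜ and ∪.

Hence σ(𝒞) has 32 members: { {}, {1}, {2}, {5}, {6}, {1,2}, {1,5}, {1,6}, {2,5}, {2,6}, {3,4}, {5,6}, {1,2,5}, {1,2,6}, {1,3,4}, {1,5,6}, {2,3,4}, {2,5,6}, {3,4,5}, {3,4,6}, {1,2,3,4}, {1,2,5,6}, {1,3,4,5}, {1,3,4,6}, {2,3,4,5}, {2,3,4,6}, {3,4,5,6}, {1,2,3,4,5}, {1,2,3,4,6}, {1,3,4,5,6}, {2,3,4,5,6}, S }.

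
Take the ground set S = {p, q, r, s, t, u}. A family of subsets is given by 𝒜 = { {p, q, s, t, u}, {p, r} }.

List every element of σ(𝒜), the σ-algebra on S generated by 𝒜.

Begin from { ∅, {p, r}, {p, q, s, t, u}, S } (that is, 𝒜 plus ∅ and S).
Step 1: 2 new —
  {r}  = complement {p, q, s, t, u}
  {q, s, t, u}  = complement {p, r}
  — 6 sets.
Step 2: 1 new —
  {q, r, s, t, u}  = {r} ∪ {q, s, t, u}
  — 7 sets.
Step 3. New:
  {p}  = complement {q, r, s, t, u}
  — 8 sets.
Step 4 adds nothing — fixpoint reached.

Hence σ(𝒜) has 8 members: { ∅, {p}, {r}, {p, r}, {q, s, t, u}, {p, q, s, t, u}, {q, r, s, t, u}, S }.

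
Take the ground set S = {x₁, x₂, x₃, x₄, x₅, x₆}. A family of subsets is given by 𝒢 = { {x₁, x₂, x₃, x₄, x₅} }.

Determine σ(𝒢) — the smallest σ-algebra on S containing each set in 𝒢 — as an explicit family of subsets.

σ(𝒢) = { ∅, {x₆}, {x₁, x₂, x₃, x₄, x₅}, S }

Derivation:
Take S₀ = 𝒢 ∪ {∅, S} = { ∅, {x₁, x₂, x₃, x₄, x₅}, S }.
Round 1. New:
  {x₆}  = complement {x₁, x₂, x₃, x₄, x₅}
  — 4 sets.
Round 2 adds nothing — fixpoint reached.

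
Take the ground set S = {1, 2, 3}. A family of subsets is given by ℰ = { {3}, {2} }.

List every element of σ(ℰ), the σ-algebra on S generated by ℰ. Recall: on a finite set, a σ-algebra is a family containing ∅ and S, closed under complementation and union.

|σ(ℰ)| = 8.  σ(ℰ) = { {}, {1}, {2}, {3}, {1,2}, {1,3}, {2,3}, S }

Trace:
Seed the family with ℰ together with ∅ and S: { {}, {2}, {3}, S }.
Round 1. New:
  {1,2}  = ᶜ of {3}
  {1,3}  = ᶜ of {2}
  {2,3}  = {3} ∪ {2}
  |family| = 7
Round 2: +1 →
  {1}  = ᶜ of {2,3}
  |family| = 8
Round 3: stable.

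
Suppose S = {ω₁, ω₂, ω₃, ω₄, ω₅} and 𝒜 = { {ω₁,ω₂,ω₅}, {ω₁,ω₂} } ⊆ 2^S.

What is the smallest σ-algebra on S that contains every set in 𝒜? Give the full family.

Seed the family with 𝒜 together with ∅ and S: { ∅, {ω₁,ω₂}, {ω₁,ω₂,ω₅}, S }.
Pass 1: +2 →
  {ω₃,ω₄}  = complement {ω₁,ω₂,ω₅}
  {ω₃,ω₄,ω₅}  = complement {ω₁,ω₂}
  [6 total]
Pass 2. New:
  {ω₁,ω₂,ω₃,ω₄}  = {ω₃,ω₄} ∪ {ω₁,ω₂}
  [7 total]
Pass 3: 1 new —
  {ω₅}  = complement {ω₁,ω₂,ω₃,ω₄}
  [8 total]
Pass 4: no new sets; the family is a σ-algebra.

Therefore σ(𝒜) = { ∅, {ω₅}, {ω₁,ω₂}, {ω₃,ω₄}, {ω₁,ω₂,ω₅}, {ω₃,ω₄,ω₅}, {ω₁,ω₂,ω₃,ω₄}, S } (|σ(𝒜)| = 8).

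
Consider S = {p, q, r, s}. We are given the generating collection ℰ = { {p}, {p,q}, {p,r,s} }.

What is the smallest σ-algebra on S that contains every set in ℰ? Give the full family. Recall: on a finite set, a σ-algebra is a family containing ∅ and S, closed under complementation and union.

Begin from { ∅, {p}, {p,q}, {p,r,s}, S } (that is, ℰ plus ∅ and S).
Step 1 adds 3:
  {q}  = S∖{p,r,s}
  {r,s}  = S∖{p,q}
  {q,r,s}  = S∖{p}
After Step 2 the family is unchanged; done.

|σ(ℰ)| = 8.  σ(ℰ) = { ∅, {p}, {q}, {p,q}, {r,s}, {p,r,s}, {q,r,s}, S }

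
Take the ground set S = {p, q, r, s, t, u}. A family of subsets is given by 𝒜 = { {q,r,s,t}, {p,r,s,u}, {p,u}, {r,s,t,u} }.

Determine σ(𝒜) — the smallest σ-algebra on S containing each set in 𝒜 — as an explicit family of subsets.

Take S₀ = 𝒜 ∪ {∅, S} = { {}, {p,u}, {p,r,s,u}, {q,r,s,t}, {r,s,t,u}, S }.
Pass 1: 4 new —
  {p,q}  = complement {r,s,t,u}
  {q,t}  = complement {p,r,s,u}
  {p,r,s,t,u}  = {p,r,s,u} ∪ {r,s,t,u}
  {q,r,s,t,u}  = {r,s,t,u} ∪ {q,r,s,t}
  — 10 sets.
Pass 2 (7 new):
  {p}  = complement {q,r,s,t,u}
  {q}  = complement {p,r,s,t,u}
  {p,q,t}  = {q,t} ∪ {p,q}
  {p,q,u}  = {p,q} ∪ {p,u}
  {p,q,t,u}  = {q,t} ∪ {p,u}
  {p,q,r,s,t}  = {p,q} ∪ {q,r,s,t}
  {p,q,r,s,u}  = {p,q} ∪ {p,r,s,u}
  — 17 sets.
Pass 3: 5 new —
  {t}  = complement {p,q,r,s,u}
  {u}  = complement {p,q,r,s,t}
  {r,s}  = complement {p,q,t,u}
  {r,s,t}  = complement {p,q,u}
  {r,s,u}  = complement {p,q,t}
  — 22 sets.
Pass 4. New:
  {p,t}  = {t} ∪ {p}
  {q,u}  = {q} ∪ {u}
  {t,u}  = {u} ∪ {t}
  {p,r,s}  = {r,s} ∪ {p}
  {p,t,u}  = {p,u} ∪ {t}
  {q,r,s}  = {r,s} ∪ {q}
  {q,t,u}  = {q,t} ∪ {u}
  {p,q,r,s}  = {r,s} ∪ {p,q}
  {p,r,s,t}  = {r,s,t} ∪ {p}
  {q,r,s,u}  = {q} ∪ {r,s,u}
  — 32 sets.
Pass 5: no new sets; the family is a σ-algebra.

|σ(𝒜)| = 32.  σ(𝒜) = { {}, {p}, {q}, {t}, {u}, {p,q}, {p,t}, {p,u}, {q,t}, {q,u}, {r,s}, {t,u}, {p,q,t}, {p,q,u}, {p,r,s}, {p,t,u}, {q,r,s}, {q,t,u}, {r,s,t}, {r,s,u}, {p,q,r,s}, {p,q,t,u}, {p,r,s,t}, {p,r,s,u}, {q,r,s,t}, {q,r,s,u}, {r,s,t,u}, {p,q,r,s,t}, {p,q,r,s,u}, {p,r,s,t,u}, {q,r,s,t,u}, S }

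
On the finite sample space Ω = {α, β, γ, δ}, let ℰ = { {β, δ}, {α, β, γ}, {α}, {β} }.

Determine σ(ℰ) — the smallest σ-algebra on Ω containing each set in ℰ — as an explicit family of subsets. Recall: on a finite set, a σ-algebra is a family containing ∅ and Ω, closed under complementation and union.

Begin from { {}, {α}, {β}, {β, δ}, {α, β, γ}, Ω } (that is, ℰ plus ∅ and Ω).
Round 1. New:
  {δ}  = Ω∖{α, β, γ}
  {α, β}  = {β} ∪ {α}
  {α, γ}  = Ω∖{β, δ}
  {α, β, δ}  = {β, δ} ∪ {α}
  {α, γ, δ}  = Ω∖{β}
  {β, γ, δ}  = Ω∖{α}
  — 12 sets.
Round 2 (3 new):
  {γ}  = Ω∖{α, β, δ}
  {α, δ}  = {δ} ∪ {α}
  {γ, δ}  = Ω∖{α, β}
  — 15 sets.
Round 3: +1 →
  {β, γ}  = Ω∖{α, δ}
  — 16 sets.
Round 4: closed — nothing new.

|σ(ℰ)| = 16.  σ(ℰ) = { {}, {α}, {β}, {γ}, {δ}, {α, β}, {α, γ}, {α, δ}, {β, γ}, {β, δ}, {γ, δ}, {α, β, γ}, {α, β, δ}, {α, γ, δ}, {β, γ, δ}, Ω }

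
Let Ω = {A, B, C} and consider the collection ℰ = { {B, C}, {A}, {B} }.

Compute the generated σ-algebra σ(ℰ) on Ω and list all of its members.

Seed the family with ℰ together with ∅ and Ω: { ∅, {A}, {B}, {B, C}, Ω }.
Iteration 1: +2 →
  {A, B}  = {B} ∪ {A}
  {A, C}  = ᶜ of {B}
  |family| = 7
Iteration 2: +1 →
  {C}  = ᶜ of {A, B}
  |family| = 8
After Iteration 3 the family is unchanged; done.

|σ(ℰ)| = 8.  σ(ℰ) = { ∅, {A}, {B}, {C}, {A, B}, {A, C}, {B, C}, Ω }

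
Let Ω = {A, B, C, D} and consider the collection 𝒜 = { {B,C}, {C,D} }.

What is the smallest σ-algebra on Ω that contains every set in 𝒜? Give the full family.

Begin from { ∅, {B,C}, {C,D}, Ω } (that is, 𝒜 plus ∅ and Ω).
Step 1 adds 3:
  {A,B}  = complement {C,D}
  {A,D}  = complement {B,C}
  {B,C,D}  = {C,D} ∪ {B,C}
Step 2 adds 4:
  {A}  = complement {B,C,D}
  {A,B,C}  = {B,C} ∪ {A,B}
  {A,B,D}  = {A,D} ∪ {A,B}
  {A,C,D}  = {C,D} ∪ {A,D}
Step 3. New:
  {B}  = complement {A,C,D}
  {C}  = complement {A,B,D}
  {D}  = complement {A,B,C}
Step 4 (2 new):
  {A,C}  = {C} ∪ {A}
  {B,D}  = {D} ∪ {B}
Step 5 adds nothing — fixpoint reached.

Hence σ(𝒜) has 16 members: { ∅, {A}, {B}, {C}, {D}, {A,B}, {A,C}, {A,D}, {B,C}, {B,D}, {C,D}, {A,B,C}, {A,B,D}, {A,C,D}, {B,C,D}, Ω }.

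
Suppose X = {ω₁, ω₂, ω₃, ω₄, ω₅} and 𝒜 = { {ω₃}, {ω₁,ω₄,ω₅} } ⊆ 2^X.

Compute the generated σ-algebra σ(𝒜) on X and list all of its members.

σ(𝒜) (8 sets): { {}, {ω₂}, {ω₃}, {ω₂,ω₃}, {ω₁,ω₄,ω₅}, {ω₁,ω₂,ω₄,ω₅}, {ω₁,ω₃,ω₄,ω₅}, X }

Working:
Initial family (4 sets): { {}, {ω₃}, {ω₁,ω₄,ω₅}, X }.
Pass 1: +3 →
  {ω₂,ω₃}  = {ω₁,ω₄,ω₅}ᶜ
  {ω₁,ω₂,ω₄,ω₅}  = {ω₃}ᶜ
  {ω₁,ω₃,ω₄,ω₅}  = {ω₃} ∪ {ω₁,ω₄,ω₅}
  [7 total]
Pass 2. New:
  {ω₂}  = {ω₁,ω₃,ω₄,ω₅}ᶜ
  [8 total]
Pass 3: no new sets; the family is a σ-algebra.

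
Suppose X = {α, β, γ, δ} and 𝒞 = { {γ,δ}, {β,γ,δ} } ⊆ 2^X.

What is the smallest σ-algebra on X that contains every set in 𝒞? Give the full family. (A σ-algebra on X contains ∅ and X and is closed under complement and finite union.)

Take S₀ = 𝒞 ∪ {∅, X} = { {}, {γ,δ}, {β,γ,δ}, X }.
Pass 1: 2 new —
  {α}  = ᶜ of {β,γ,δ}
  {α,β}  = ᶜ of {γ,δ}
  |family| = 6
Pass 2: 1 new —
  {α,γ,δ}  = {γ,δ} ∪ {α}
  |family| = 7
Pass 3. New:
  {β}  = ᶜ of {α,γ,δ}
  |family| = 8
Pass 4 adds nothing — fixpoint reached.

σ(𝒞) = { {}, {α}, {β}, {α,β}, {γ,δ}, {α,γ,δ}, {β,γ,δ}, X }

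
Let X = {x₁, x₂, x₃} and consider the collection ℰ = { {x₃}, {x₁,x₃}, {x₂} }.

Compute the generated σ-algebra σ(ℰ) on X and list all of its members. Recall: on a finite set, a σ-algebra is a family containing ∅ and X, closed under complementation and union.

Begin from { ∅, {x₂}, {x₃}, {x₁,x₃}, X } (that is, ℰ plus ∅ and X).
Step 1 adds 2:
  {x₁,x₂}  = X∖{x₃}
  {x₂,x₃}  = {x₃} ∪ {x₂}
  (now 7)
Step 2: +1 →
  {x₁}  = X∖{x₂,x₃}
  (now 8)
Step 3: stable.

Therefore σ(ℰ) = { ∅, {x₁}, {x₂}, {x₃}, {x₁,x₂}, {x₁,x₃}, {x₂,x₃}, X } (|σ(ℰ)| = 8).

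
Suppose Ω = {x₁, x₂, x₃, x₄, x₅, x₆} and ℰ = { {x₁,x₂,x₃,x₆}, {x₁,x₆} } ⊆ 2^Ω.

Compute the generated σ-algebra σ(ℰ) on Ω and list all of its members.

Initial family (4 sets): { {}, {x₁,x₆}, {x₁,x₂,x₃,x₆}, Ω }.
Round 1 adds 2:
  {x₄,x₅}  = Ω∖{x₁,x₂,x₃,x₆}
  {x₂,x₃,x₄,x₅}  = Ω∖{x₁,x₆}
  — 6 sets.
Round 2: 1 new —
  {x₁,x₄,x₅,x₆}  = {x₄,x₅} ∪ {x₁,x₆}
  — 7 sets.
Round 3. New:
  {x₂,x₃}  = Ω∖{x₁,x₄,x₅,x₆}
  — 8 sets.
Round 4: no new sets; the family is a σ-algebra.

|σ(ℰ)| = 8.  σ(ℰ) = { {}, {x₁,x₆}, {x₂,x₃}, {x₄,x₅}, {x₁,x₂,x₃,x₆}, {x₁,x₄,x₅,x₆}, {x₂,x₃,x₄,x₅}, Ω }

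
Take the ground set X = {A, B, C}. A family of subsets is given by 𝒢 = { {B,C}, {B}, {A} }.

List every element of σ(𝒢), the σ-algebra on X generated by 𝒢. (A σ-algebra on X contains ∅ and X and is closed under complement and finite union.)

Begin from { {}, {A}, {B}, {B,C}, X } (that is, 𝒢 plus ∅ and X).
Step 1: 2 new —
  {A,B}  = {B} ∪ {A}
  {A,C}  = {B}ᶜ
  [7 total]
Step 2. New:
  {C}  = {A,B}ᶜ
  [8 total]
Step 3 adds nothing — fixpoint reached.

σ(𝒢) = { {}, {A}, {B}, {C}, {A,B}, {A,C}, {B,C}, X }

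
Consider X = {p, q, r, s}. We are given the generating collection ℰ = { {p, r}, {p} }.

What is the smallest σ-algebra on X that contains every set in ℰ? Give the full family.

σ(ℰ) = { ∅, {p}, {r}, {p, r}, {q, s}, {p, q, s}, {q, r, s}, X }

Working:
Take S₀ = ℰ ∪ {∅, X} = { ∅, {p}, {p, r}, X }.
Pass 1: +2 →
  {q, s}  = {p, r}ᶜ
  {q, r, s}  = {p}ᶜ
  — 6 sets.
Pass 2 adds 1:
  {p, q, s}  = {q, s} ∪ {p}
  — 7 sets.
Pass 3: +1 →
  {r}  = {p, q, s}ᶜ
  — 8 sets.
Pass 4: stable.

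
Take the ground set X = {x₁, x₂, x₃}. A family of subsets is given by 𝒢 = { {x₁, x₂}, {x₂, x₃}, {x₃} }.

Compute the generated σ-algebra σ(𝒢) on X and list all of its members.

σ(𝒢) = { ∅, {x₁}, {x₂}, {x₃}, {x₁, x₂}, {x₁, x₃}, {x₂, x₃}, X }

Derivation:
Take S₀ = 𝒢 ∪ {∅, X} = { ∅, {x₃}, {x₁, x₂}, {x₂, x₃}, X }.
Pass 1: +1 →
  {x₁}  = X∖{x₂, x₃}
  [6 total]
Pass 2 adds 1:
  {x₁, x₃}  = {x₃} ∪ {x₁}
  [7 total]
Pass 3. New:
  {x₂}  = X∖{x₁, x₃}
  [8 total]
Pass 4: closed — nothing new.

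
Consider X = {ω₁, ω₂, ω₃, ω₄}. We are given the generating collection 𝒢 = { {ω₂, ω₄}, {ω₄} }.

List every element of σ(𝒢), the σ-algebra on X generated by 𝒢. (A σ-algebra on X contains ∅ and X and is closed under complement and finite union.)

Seed the family with 𝒢 together with ∅ and X: { ∅, {ω₄}, {ω₂, ω₄}, X }.
Iteration 1: 2 new —
  {ω₁, ω₃}  = X∖{ω₂, ω₄}
  {ω₁, ω₂, ω₃}  = X∖{ω₄}
  — 6 sets.
Iteration 2 adds 1:
  {ω₁, ω₃, ω₄}  = {ω₁, ω₃} ∪ {ω₄}
  — 7 sets.
Iteration 3: 1 new —
  {ω₂}  = X∖{ω₁, ω₃, ω₄}
  — 8 sets.
After Iteration 4 the family is unchanged; done.

|σ(𝒢)| = 8.  σ(𝒢) = { ∅, {ω₂}, {ω₄}, {ω₁, ω₃}, {ω₂, ω₄}, {ω₁, ω₂, ω₃}, {ω₁, ω₃, ω₄}, X }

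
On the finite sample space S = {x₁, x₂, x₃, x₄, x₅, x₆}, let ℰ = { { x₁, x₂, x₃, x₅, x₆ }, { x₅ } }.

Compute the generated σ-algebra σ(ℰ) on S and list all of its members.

σ(ℰ) = { {  }, { x₄ }, { x₅ }, { x₄, x₅ }, { x₁, x₂, x₃, x₆ }, { x₁, x₂, x₃, x₄, x₆ }, { x₁, x₂, x₃, x₅, x₆ }, S }

Derivation:
Begin from { {  }, { x₅ }, { x₁, x₂, x₃, x₅, x₆ }, S } (that is, ℰ plus ∅ and S).
Round 1: +2 →
  { x₄ }  = ᶜ of { x₁, x₂, x₃, x₅, x₆ }
  { x₁, x₂, x₃, x₄, x₆ }  = ᶜ of { x₅ }
  — 6 sets.
Round 2: 1 new —
  { x₄, x₅ }  = { x₄ } ∪ { x₅ }
  — 7 sets.
Round 3 (1 new):
  { x₁, x₂, x₃, x₆ }  = ᶜ of { x₄, x₅ }
  — 8 sets.
After Round 4 the family is unchanged; done.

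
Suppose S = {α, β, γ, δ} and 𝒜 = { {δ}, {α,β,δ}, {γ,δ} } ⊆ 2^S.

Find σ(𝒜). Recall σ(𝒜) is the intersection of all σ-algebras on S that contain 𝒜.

Initial family (5 sets): { {}, {δ}, {γ,δ}, {α,β,δ}, S }.
Iteration 1: +3 →
  {γ}  = S∖{α,β,δ}
  {α,β}  = S∖{γ,δ}
  {α,β,γ}  = S∖{δ}
  |family| = 8
Iteration 2: stable.

Therefore σ(𝒜) = { {}, {γ}, {δ}, {α,β}, {γ,δ}, {α,β,γ}, {α,β,δ}, S } (|σ(𝒜)| = 8).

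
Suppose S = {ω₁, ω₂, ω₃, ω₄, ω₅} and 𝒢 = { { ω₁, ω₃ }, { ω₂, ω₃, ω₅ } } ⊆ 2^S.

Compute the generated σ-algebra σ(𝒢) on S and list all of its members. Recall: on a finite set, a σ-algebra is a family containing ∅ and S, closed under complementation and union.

Answer: σ(𝒢) = { ∅, { ω₁ }, { ω₃ }, { ω₄ }, { ω₁, ω₃ }, { ω₁, ω₄ }, { ω₂, ω₅ }, { ω₃, ω₄ }, { ω₁, ω₂, ω₅ }, { ω₁, ω₃, ω₄ }, { ω₂, ω₃, ω₅ }, { ω₂, ω₄, ω₅ }, { ω₁, ω₂, ω₃, ω₅ }, { ω₁, ω₂, ω₄, ω₅ }, { ω₂, ω₃, ω₄, ω₅ }, S }

Trace:
Begin from { ∅, { ω₁, ω₃ }, { ω₂, ω₃, ω₅ }, S } (that is, 𝒢 plus ∅ and S).
Iteration 1 adds 3:
  { ω₁, ω₄ }  = S∖{ ω₂, ω₃, ω₅ }
  { ω₂, ω₄, ω₅ }  = S∖{ ω₁, ω₃ }
  { ω₁, ω₂, ω₃, ω₅ }  = { ω₁, ω₃ } ∪ { ω₂, ω₃, ω₅ }
  (now 7)
Iteration 2: +4 →
  { ω₄ }  = S∖{ ω₁, ω₂, ω₃, ω₅ }
  { ω₁, ω₃, ω₄ }  = { ω₁, ω₄ } ∪ { ω₁, ω₃ }
  { ω₁, ω₂, ω₄, ω₅ }  = { ω₁, ω₄ } ∪ { ω₂, ω₄, ω₅ }
  { ω₂, ω₃, ω₄, ω₅ }  = { ω₂, ω₃, ω₅ } ∪ { ω₂, ω₄, ω₅ }
  (now 11)
Iteration 3: +3 →
  { ω₁ }  = S∖{ ω₂, ω₃, ω₄, ω₅ }
  { ω₃ }  = S∖{ ω₁, ω₂, ω₄, ω₅ }
  { ω₂, ω₅ }  = S∖{ ω₁, ω₃, ω₄ }
  (now 14)
Iteration 4 (2 new):
  { ω₃, ω₄ }  = { ω₃ } ∪ { ω₄ }
  { ω₁, ω₂, ω₅ }  = { ω₂, ω₅ } ∪ { ω₁ }
  (now 16)
Iteration 5: stable.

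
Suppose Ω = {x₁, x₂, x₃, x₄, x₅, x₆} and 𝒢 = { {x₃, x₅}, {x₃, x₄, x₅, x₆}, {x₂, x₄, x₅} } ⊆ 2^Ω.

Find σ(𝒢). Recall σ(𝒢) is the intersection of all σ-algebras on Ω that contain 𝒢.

σ(𝒢) = { ∅, {x₁}, {x₂}, {x₃}, {x₄}, {x₅}, {x₆}, {x₁, x₂}, {x₁, x₃}, {x₁, x₄}, {x₁, x₅}, {x₁, x₆}, {x₂, x₃}, {x₂, x₄}, {x₂, x₅}, {x₂, x₆}, {x₃, x₄}, {x₃, x₅}, {x₃, x₆}, {x₄, x₅}, {x₄, x₆}, {x₅, x₆}, {x₁, x₂, x₃}, {x₁, x₂, x₄}, {x₁, x₂, x₅}, {x₁, x₂, x₆}, {x₁, x₃, x₄}, {x₁, x₃, x₅}, {x₁, x₃, x₆}, {x₁, x₄, x₅}, {x₁, x₄, x₆}, {x₁, x₅, x₆}, {x₂, x₃, x₄}, {x₂, x₃, x₅}, {x₂, x₃, x₆}, {x₂, x₄, x₅}, {x₂, x₄, x₆}, {x₂, x₅, x₆}, {x₃, x₄, x₅}, {x₃, x₄, x₆}, {x₃, x₅, x₆}, {x₄, x₅, x₆}, {x₁, x₂, x₃, x₄}, {x₁, x₂, x₃, x₅}, {x₁, x₂, x₃, x₆}, {x₁, x₂, x₄, x₅}, {x₁, x₂, x₄, x₆}, {x₁, x₂, x₅, x₆}, {x₁, x₃, x₄, x₅}, {x₁, x₃, x₄, x₆}, {x₁, x₃, x₅, x₆}, {x₁, x₄, x₅, x₆}, {x₂, x₃, x₄, x₅}, {x₂, x₃, x₄, x₆}, {x₂, x₃, x₅, x₆}, {x₂, x₄, x₅, x₆}, {x₃, x₄, x₅, x₆}, {x₁, x₂, x₃, x₄, x₅}, {x₁, x₂, x₃, x₄, x₆}, {x₁, x₂, x₃, x₅, x₆}, {x₁, x₂, x₄, x₅, x₆}, {x₁, x₃, x₄, x₅, x₆}, {x₂, x₃, x₄, x₅, x₆}, Ω }

Check:
Begin from { ∅, {x₃, x₅}, {x₂, x₄, x₅}, {x₃, x₄, x₅, x₆}, Ω } (that is, 𝒢 plus ∅ and Ω).
Iteration 1 (5 new):
  {x₁, x₂}  = Ω∖{x₃, x₄, x₅, x₆}
  {x₁, x₃, x₆}  = Ω∖{x₂, x₄, x₅}
  {x₁, x₂, x₄, x₆}  = Ω∖{x₃, x₅}
  {x₂, x₃, x₄, x₅}  = {x₃, x₅} ∪ {x₂, x₄, x₅}
  {x₂, x₃, x₄, x₅, x₆}  = {x₃, x₄, x₅, x₆} ∪ {x₂, x₄, x₅}
Iteration 2: 10 new —
  {x₁}  = Ω∖{x₂, x₃, x₄, x₅, x₆}
  {x₁, x₆}  = Ω∖{x₂, x₃, x₄, x₅}
  {x₁, x₂, x₃, x₅}  = {x₁, x₂} ∪ {x₃, x₅}
  {x₁, x₂, x₃, x₆}  = {x₁, x₂} ∪ {x₁, x₃, x₆}
  {x₁, x₂, x₄, x₅}  = {x₁, x₂} ∪ {x₂, x₄, x₅}
  {x₁, x₃, x₅, x₆}  = {x₁, x₃, x₆} ∪ {x₃, x₅}
  {x₁, x₂, x₃, x₄, x₅}  = {x₁, x₂} ∪ {x₂, x₃, x₄, x₅}
  {x₁, x₂, x₃, x₄, x₆}  = {x₁, x₂, x₄, x₆} ∪ {x₁, x₃, x₆}
  {x₁, x₂, x₄, x₅, x₆}  = {x₁, x₂, x₄, x₆} ∪ {x₂, x₄, x₅}
  {x₁, x₃, x₄, x₅, x₆}  = {x₁, x₃, x₆} ∪ {x₃, x₄, x₅, x₆}
Iteration 3: +11 →
  {x₂}  = Ω∖{x₁, x₃, x₄, x₅, x₆}
  {x₃}  = Ω∖{x₁, x₂, x₄, x₅, x₆}
  {x₅}  = Ω∖{x₁, x₂, x₃, x₄, x₆}
  {x₆}  = Ω∖{x₁, x₂, x₃, x₄, x₅}
  {x₂, x₄}  = Ω∖{x₁, x₃, x₅, x₆}
  {x₃, x₆}  = Ω∖{x₁, x₂, x₄, x₅}
  {x₄, x₅}  = Ω∖{x₁, x₂, x₃, x₆}
  {x₄, x₆}  = Ω∖{x₁, x₂, x₃, x₅}
  {x₁, x₂, x₆}  = {x₁, x₆} ∪ {x₁, x₂}
  {x₁, x₃, x₅}  = {x₃, x₅} ∪ {x₁}
  {x₁, x₂, x₃, x₅, x₆}  = {x₁, x₃, x₆} ∪ {x₁, x₂, x₃, x₅}
Iteration 4: +27 →
  {x₄}  = Ω∖{x₁, x₂, x₃, x₅, x₆}
  {x₁, x₃}  = {x₃} ∪ {x₁}
  {x₁, x₅}  = {x₅} ∪ {x₁}
  {x₂, x₃}  = {x₂} ∪ {x₃}
  {x₂, x₅}  = {x₂} ∪ {x₅}
  {x₂, x₆}  = {x₂} ∪ {x₆}
  {x₅, x₆}  = {x₆} ∪ {x₅}
  {x₁, x₂, x₃}  = {x₁, x₂} ∪ {x₃}
  {x₁, x₂, x₄}  = {x₁, x₂} ∪ {x₂, x₄}
  {x₁, x₂, x₅}  = {x₁, x₂} ∪ {x₅}
  {x₁, x₄, x₅}  = {x₄, x₅} ∪ {x₁}
  {x₁, x₄, x₆}  = {x₁, x₆} ∪ {x₄, x₆}
  {x₁, x₅, x₆}  = {x₁, x₆} ∪ {x₅}
  {x₂, x₃, x₄}  = {x₃} ∪ {x₂, x₄}
  {x₂, x₃, x₅}  = {x₂} ∪ {x₃, x₅}
  {x₂, x₃, x₆}  = {x₂} ∪ {x₃, x₆}
  {x₂, x₄, x₆}  = Ω∖{x₁, x₃, x₅}
  {x₃, x₄, x₅}  = Ω∖{x₁, x₂, x₆}
  {x₃, x₄, x₆}  = {x₃} ∪ {x₄, x₆}
  {x₃, x₅, x₆}  = {x₆} ∪ {x₃, x₅}
  {x₄, x₅, x₆}  = {x₆} ∪ {x₄, x₅}
  {x₁, x₂, x₅, x₆}  = {x₅} ∪ {x₁, x₂, x₆}
  {x₁, x₃, x₄, x₅}  = {x₁, x₃, x₅} ∪ {x₄, x₅}
  {x₁, x₃, x₄, x₆}  = {x₁, x₃, x₆} ∪ {x₄, x₆}
  {x₁, x₄, x₅, x₆}  = {x₁, x₆} ∪ {x₄, x₅}
  {x₂, x₃, x₄, x₆}  = {x₃, x₆} ∪ {x₂, x₄}
  {x₂, x₄, x₅, x₆}  = {x₆} ∪ {x₂, x₄, x₅}
Iteration 5 (6 new):
  {x₁, x₄}  = {x₄} ∪ {x₁}
  {x₃, x₄}  = Ω∖{x₁, x₂, x₅, x₆}
  {x₁, x₃, x₄}  = {x₁, x₃} ∪ {x₄}
  {x₂, x₅, x₆}  = {x₂} ∪ {x₅, x₆}
  {x₁, x₂, x₃, x₄}  = Ω∖{x₅, x₆}
  {x₂, x₃, x₅, x₆}  = {x₂} ∪ {x₃, x₅, x₆}
Iteration 6: closed — nothing new.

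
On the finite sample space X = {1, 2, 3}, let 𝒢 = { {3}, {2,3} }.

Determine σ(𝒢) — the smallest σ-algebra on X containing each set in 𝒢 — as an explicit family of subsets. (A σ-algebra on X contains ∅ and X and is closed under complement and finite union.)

Begin from { {}, {3}, {2,3}, X } (that is, 𝒢 plus ∅ and X).
Round 1. New:
  {1}  = complement {2,3}
  {1,2}  = complement {3}
  (now 6)
Round 2: 1 new —
  {1,3}  = {3} ∪ {1}
  (now 7)
Round 3: +1 →
  {2}  = complement {1,3}
  (now 8)
Round 4: already closed under ᶜ and ∪.

Therefore σ(𝒢) = { {}, {1}, {2}, {3}, {1,2}, {1,3}, {2,3}, X } (|σ(𝒢)| = 8).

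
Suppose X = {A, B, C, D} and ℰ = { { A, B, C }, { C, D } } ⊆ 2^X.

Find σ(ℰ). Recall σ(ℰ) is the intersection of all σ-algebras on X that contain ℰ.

σ(ℰ) = { {}, { C }, { D }, { A, B }, { C, D }, { A, B, C }, { A, B, D }, X }

Working:
Begin from { {}, { C, D }, { A, B, C }, X } (that is, ℰ plus ∅ and X).
Round 1. New:
  { D }  = complement { A, B, C }
  { A, B }  = complement { C, D }
  [6 total]
Round 2 adds 1:
  { A, B, D }  = { A, B } ∪ { D }
  [7 total]
Round 3 adds 1:
  { C }  = complement { A, B, D }
  [8 total]
Round 4: no new sets; the family is a σ-algebra.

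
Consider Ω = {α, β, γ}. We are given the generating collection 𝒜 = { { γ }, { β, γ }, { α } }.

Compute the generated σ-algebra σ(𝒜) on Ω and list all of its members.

Answer: σ(𝒜) = { {  }, { α }, { β }, { γ }, { α, β }, { α, γ }, { β, γ }, Ω }

Trace:
Take S₀ = 𝒜 ∪ {∅, Ω} = { {  }, { α }, { γ }, { β, γ }, Ω }.
Iteration 1 (2 new):
  { α, β }  = { γ }ᶜ
  { α, γ }  = { γ } ∪ { α }
  (now 7)
Iteration 2. New:
  { β }  = { α, γ }ᶜ
  (now 8)
Iteration 3: no new sets; the family is a σ-algebra.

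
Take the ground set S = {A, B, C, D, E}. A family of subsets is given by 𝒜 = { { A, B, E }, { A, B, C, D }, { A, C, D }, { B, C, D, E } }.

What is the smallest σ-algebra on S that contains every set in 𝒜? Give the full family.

Initial family (6 sets): { {}, { A, B, E }, { A, C, D }, { A, B, C, D }, { B, C, D, E }, S }.
Pass 1 (4 new):
  { A }  = S∖{ B, C, D, E }
  { E }  = S∖{ A, B, C, D }
  { B, E }  = S∖{ A, C, D }
  { C, D }  = S∖{ A, B, E }
  |family| = 10
Pass 2 adds 3:
  { A, E }  = { E } ∪ { A }
  { C, D, E }  = { C, D } ∪ { E }
  { A, C, D, E }  = { E } ∪ { A, C, D }
  |family| = 13
Pass 3: +3 →
  { B }  = S∖{ A, C, D, E }
  { A, B }  = S∖{ C, D, E }
  { B, C, D }  = S∖{ A, E }
  |family| = 16
Pass 4 adds nothing — fixpoint reached.

|σ(𝒜)| = 16.  σ(𝒜) = { {}, { A }, { B }, { E }, { A, B }, { A, E }, { B, E }, { C, D }, { A, B, E }, { A, C, D }, { B, C, D }, { C, D, E }, { A, B, C, D }, { A, C, D, E }, { B, C, D, E }, S }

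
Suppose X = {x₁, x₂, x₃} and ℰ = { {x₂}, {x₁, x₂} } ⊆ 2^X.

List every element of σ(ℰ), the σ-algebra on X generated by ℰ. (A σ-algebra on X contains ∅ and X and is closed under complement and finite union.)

Answer: σ(ℰ) = { {}, {x₁}, {x₂}, {x₃}, {x₁, x₂}, {x₁, x₃}, {x₂, x₃}, X }

Derivation:
Take S₀ = ℰ ∪ {∅, X} = { {}, {x₂}, {x₁, x₂}, X }.
Pass 1 (2 new):
  {x₃}  = complement {x₁, x₂}
  {x₁, x₃}  = complement {x₂}
  |family| = 6
Pass 2. New:
  {x₂, x₃}  = {x₃} ∪ {x₂}
  |family| = 7
Pass 3: +1 →
  {x₁}  = complement {x₂, x₃}
  |family| = 8
Pass 4: stable.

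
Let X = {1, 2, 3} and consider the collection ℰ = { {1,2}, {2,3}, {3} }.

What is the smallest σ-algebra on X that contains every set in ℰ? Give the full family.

Initial family (5 sets): { {}, {3}, {1,2}, {2,3}, X }.
Pass 1 (1 new):
  {1}  = complement {2,3}
  (now 6)
Pass 2: +1 →
  {1,3}  = {3} ∪ {1}
  (now 7)
Pass 3: +1 →
  {2}  = complement {1,3}
  (now 8)
After Pass 4 the family is unchanged; done.

σ(ℰ) = { {}, {1}, {2}, {3}, {1,2}, {1,3}, {2,3}, X }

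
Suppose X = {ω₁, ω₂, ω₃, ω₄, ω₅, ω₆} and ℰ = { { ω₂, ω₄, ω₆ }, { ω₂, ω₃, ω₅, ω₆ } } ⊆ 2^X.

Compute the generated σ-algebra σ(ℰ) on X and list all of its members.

Initial family (4 sets): { {  }, { ω₂, ω₄, ω₆ }, { ω₂, ω₃, ω₅, ω₆ }, X }.
Pass 1 (3 new):
  { ω₁, ω₄ }  = X∖{ ω₂, ω₃, ω₅, ω₆ }
  { ω₁, ω₃, ω₅ }  = X∖{ ω₂, ω₄, ω₆ }
  { ω₂, ω₃, ω₄, ω₅, ω₆ }  = { ω₂, ω₄, ω₆ } ∪ { ω₂, ω₃, ω₅, ω₆ }
  [7 total]
Pass 2 adds 4:
  { ω₁ }  = X∖{ ω₂, ω₃, ω₄, ω₅, ω₆ }
  { ω₁, ω₂, ω₄, ω₆ }  = { ω₂, ω₄, ω₆ } ∪ { ω₁, ω₄ }
  { ω₁, ω₃, ω₄, ω₅ }  = { ω₁, ω₄ } ∪ { ω₁, ω₃, ω₅ }
  { ω₁, ω₂, ω₃, ω₅, ω₆ }  = { ω₁, ω₃, ω₅ } ∪ { ω₂, ω₃, ω₅, ω₆ }
  [11 total]
Pass 3 adds 3:
  { ω₄ }  = X∖{ ω₁, ω₂, ω₃, ω₅, ω₆ }
  { ω₂, ω₆ }  = X∖{ ω₁, ω₃, ω₄, ω₅ }
  { ω₃, ω₅ }  = X∖{ ω₁, ω₂, ω₄, ω₆ }
  [14 total]
Pass 4: +2 →
  { ω₁, ω₂, ω₆ }  = { ω₁ } ∪ { ω₂, ω₆ }
  { ω₃, ω₄, ω₅ }  = { ω₄ } ∪ { ω₃, ω₅ }
  [16 total]
Pass 5 adds nothing — fixpoint reached.

Therefore σ(ℰ) = { {  }, { ω₁ }, { ω₄ }, { ω₁, ω₄ }, { ω₂, ω₆ }, { ω₃, ω₅ }, { ω₁, ω₂, ω₆ }, { ω₁, ω₃, ω₅ }, { ω₂, ω₄, ω₆ }, { ω₃, ω₄, ω₅ }, { ω₁, ω₂, ω₄, ω₆ }, { ω₁, ω₃, ω₄, ω₅ }, { ω₂, ω₃, ω₅, ω₆ }, { ω₁, ω₂, ω₃, ω₅, ω₆ }, { ω₂, ω₃, ω₄, ω₅, ω₆ }, X } (|σ(ℰ)| = 16).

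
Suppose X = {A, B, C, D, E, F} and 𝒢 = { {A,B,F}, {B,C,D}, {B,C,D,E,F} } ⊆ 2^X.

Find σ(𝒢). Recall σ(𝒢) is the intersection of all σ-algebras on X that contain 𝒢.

Answer: σ(𝒢) = { {}, {A}, {B}, {E}, {F}, {A,B}, {A,E}, {A,F}, {B,E}, {B,F}, {C,D}, {E,F}, {A,B,E}, {A,B,F}, {A,C,D}, {A,E,F}, {B,C,D}, {B,E,F}, {C,D,E}, {C,D,F}, {A,B,C,D}, {A,B,E,F}, {A,C,D,E}, {A,C,D,F}, {B,C,D,E}, {B,C,D,F}, {C,D,E,F}, {A,B,C,D,E}, {A,B,C,D,F}, {A,C,D,E,F}, {B,C,D,E,F}, X }

Derivation:
Take S₀ = 𝒢 ∪ {∅, X} = { {}, {A,B,F}, {B,C,D}, {B,C,D,E,F}, X }.
Step 1: +4 →
  {A}  = complement {B,C,D,E,F}
  {A,E,F}  = complement {B,C,D}
  {C,D,E}  = complement {A,B,F}
  {A,B,C,D,F}  = {B,C,D} ∪ {A,B,F}
  [9 total]
Step 2. New:
  {E}  = complement {A,B,C,D,F}
  {A,B,C,D}  = {B,C,D} ∪ {A}
  {A,B,E,F}  = {A,E,F} ∪ {A,B,F}
  {A,C,D,E}  = {C,D,E} ∪ {A}
  {B,C,D,E}  = {C,D,E} ∪ {B,C,D}
  {A,C,D,E,F}  = {C,D,E} ∪ {A,E,F}
  [15 total]
Step 3: 7 new —
  {B}  = complement {A,C,D,E,F}
  {A,E}  = {E} ∪ {A}
  {A,F}  = complement {B,C,D,E}
  {B,F}  = complement {A,C,D,E}
  {C,D}  = complement {A,B,E,F}
  {E,F}  = complement {A,B,C,D}
  {A,B,C,D,E}  = {C,D,E} ∪ {A,B,C,D}
  [22 total]
Step 4. New:
  {F}  = complement {A,B,C,D,E}
  {A,B}  = {B} ∪ {A}
  {B,E}  = {B} ∪ {E}
  {A,B,E}  = {B} ∪ {A,E}
  {A,C,D}  = {C,D} ∪ {A}
  {B,E,F}  = {E,F} ∪ {B}
  {A,C,D,F}  = {C,D} ∪ {A,F}
  {B,C,D,F}  = complement {A,E}
  {C,D,E,F}  = {C,D,E} ∪ {E,F}
  [31 total]
Step 5 (1 new):
  {C,D,F}  = complement {A,B,E}
  [32 total]
Step 6: closed — nothing new.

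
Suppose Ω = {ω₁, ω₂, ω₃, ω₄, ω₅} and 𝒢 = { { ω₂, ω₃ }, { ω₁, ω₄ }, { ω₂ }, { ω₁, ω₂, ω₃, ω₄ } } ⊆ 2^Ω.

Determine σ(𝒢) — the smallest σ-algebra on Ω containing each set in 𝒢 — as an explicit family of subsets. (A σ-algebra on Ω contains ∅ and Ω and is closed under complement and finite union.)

Seed the family with 𝒢 together with ∅ and Ω: { ∅, { ω₂ }, { ω₁, ω₄ }, { ω₂, ω₃ }, { ω₁, ω₂, ω₃, ω₄ }, Ω }.
Iteration 1 (5 new):
  { ω₅ }  = ᶜ of { ω₁, ω₂, ω₃, ω₄ }
  { ω₁, ω₂, ω₄ }  = { ω₁, ω₄ } ∪ { ω₂ }
  { ω₁, ω₄, ω₅ }  = ᶜ of { ω₂, ω₃ }
  { ω₂, ω₃, ω₅ }  = ᶜ of { ω₁, ω₄ }
  { ω₁, ω₃, ω₄, ω₅ }  = ᶜ of { ω₂ }
  (now 11)
Iteration 2 adds 3:
  { ω₂, ω₅ }  = { ω₂ } ∪ { ω₅ }
  { ω₃, ω₅ }  = ᶜ of { ω₁, ω₂, ω₄ }
  { ω₁, ω₂, ω₄, ω₅ }  = { ω₁, ω₄, ω₅ } ∪ { ω₂ }
  (now 14)
Iteration 3 (2 new):
  { ω₃ }  = ᶜ of { ω₁, ω₂, ω₄, ω₅ }
  { ω₁, ω₃, ω₄ }  = ᶜ of { ω₂, ω₅ }
  (now 16)
Iteration 4: already closed under ᶜ and ∪.

σ(𝒢) = { ∅, { ω₂ }, { ω₃ }, { ω₅ }, { ω₁, ω₄ }, { ω₂, ω₃ }, { ω₂, ω₅ }, { ω₃, ω₅ }, { ω₁, ω₂, ω₄ }, { ω₁, ω₃, ω₄ }, { ω₁, ω₄, ω₅ }, { ω₂, ω₃, ω₅ }, { ω₁, ω₂, ω₃, ω₄ }, { ω₁, ω₂, ω₄, ω₅ }, { ω₁, ω₃, ω₄, ω₅ }, Ω }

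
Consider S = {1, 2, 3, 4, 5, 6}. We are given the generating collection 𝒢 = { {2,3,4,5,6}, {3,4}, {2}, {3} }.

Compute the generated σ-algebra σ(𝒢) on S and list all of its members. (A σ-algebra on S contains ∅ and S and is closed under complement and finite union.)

Take S₀ = 𝒢 ∪ {∅, S} = { {}, {2}, {3}, {3,4}, {2,3,4,5,6}, S }.
Step 1 (6 new):
  {1}  = complement {2,3,4,5,6}
  {2,3}  = {3} ∪ {2}
  {2,3,4}  = {3,4} ∪ {2}
  {1,2,5,6}  = complement {3,4}
  {1,2,4,5,6}  = complement {3}
  {1,3,4,5,6}  = complement {2}
  (now 12)
Step 2 (8 new):
  {1,2}  = {2} ∪ {1}
  {1,3}  = {3} ∪ {1}
  {1,2,3}  = {2,3} ∪ {1}
  {1,3,4}  = {3,4} ∪ {1}
  {1,5,6}  = complement {2,3,4}
  {1,2,3,4}  = {2,3,4} ∪ {1}
  {1,4,5,6}  = complement {2,3}
  {1,2,3,5,6}  = {3} ∪ {1,2,5,6}
  (now 20)
Step 3. New:
  {4}  = complement {1,2,3,5,6}
  {5,6}  = complement {1,2,3,4}
  {2,5,6}  = complement {1,3,4}
  {4,5,6}  = complement {1,2,3}
  {1,3,5,6}  = {1,5,6} ∪ {1,3}
  {2,4,5,6}  = complement {1,3}
  {3,4,5,6}  = complement {1,2}
  (now 27)
Step 4. New:
  {1,4}  = {1} ∪ {4}
  {2,4}  = complement {1,3,5,6}
  {1,2,4}  = {1,2} ∪ {4}
  {3,5,6}  = {5,6} ∪ {3}
  {2,3,5,6}  = {5,6} ∪ {2,3}
  (now 32)
Step 5: already closed under ᶜ and ∪.

σ(𝒢) = { {}, {1}, {2}, {3}, {4}, {1,2}, {1,3}, {1,4}, {2,3}, {2,4}, {3,4}, {5,6}, {1,2,3}, {1,2,4}, {1,3,4}, {1,5,6}, {2,3,4}, {2,5,6}, {3,5,6}, {4,5,6}, {1,2,3,4}, {1,2,5,6}, {1,3,5,6}, {1,4,5,6}, {2,3,5,6}, {2,4,5,6}, {3,4,5,6}, {1,2,3,5,6}, {1,2,4,5,6}, {1,3,4,5,6}, {2,3,4,5,6}, S }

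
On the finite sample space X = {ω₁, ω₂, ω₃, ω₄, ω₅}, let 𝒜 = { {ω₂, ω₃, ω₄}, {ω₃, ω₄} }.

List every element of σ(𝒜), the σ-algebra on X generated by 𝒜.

|σ(𝒜)| = 8.  σ(𝒜) = { {}, {ω₂}, {ω₁, ω₅}, {ω₃, ω₄}, {ω₁, ω₂, ω₅}, {ω₂, ω₃, ω₄}, {ω₁, ω₃, ω₄, ω₅}, X }

Working:
Initial family (4 sets): { {}, {ω₃, ω₄}, {ω₂, ω₃, ω₄}, X }.
Pass 1 (2 new):
  {ω₁, ω₅}  = {ω₂, ω₃, ω₄}ᶜ
  {ω₁, ω₂, ω₅}  = {ω₃, ω₄}ᶜ
  [6 total]
Pass 2. New:
  {ω₁, ω₃, ω₄, ω₅}  = {ω₃, ω₄} ∪ {ω₁, ω₅}
  [7 total]
Pass 3: 1 new —
  {ω₂}  = {ω₁, ω₃, ω₄, ω₅}ᶜ
  [8 total]
Pass 4 adds nothing — fixpoint reached.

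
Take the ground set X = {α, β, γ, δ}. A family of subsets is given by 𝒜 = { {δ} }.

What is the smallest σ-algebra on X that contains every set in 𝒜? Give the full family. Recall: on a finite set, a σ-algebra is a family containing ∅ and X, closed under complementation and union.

Answer: σ(𝒜) = { {}, {δ}, {α,β,γ}, X }

Derivation:
Begin from { {}, {δ}, X } (that is, 𝒜 plus ∅ and X).
Round 1: 1 new —
  {α,β,γ}  = X∖{δ}
Round 2: already closed under ᶜ and ∪.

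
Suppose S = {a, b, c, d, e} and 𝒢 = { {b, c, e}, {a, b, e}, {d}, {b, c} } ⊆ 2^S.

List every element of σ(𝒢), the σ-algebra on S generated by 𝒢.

Answer: σ(𝒢) = { {}, {a}, {b}, {c}, {d}, {e}, {a, b}, {a, c}, {a, d}, {a, e}, {b, c}, {b, d}, {b, e}, {c, d}, {c, e}, {d, e}, {a, b, c}, {a, b, d}, {a, b, e}, {a, c, d}, {a, c, e}, {a, d, e}, {b, c, d}, {b, c, e}, {b, d, e}, {c, d, e}, {a, b, c, d}, {a, b, c, e}, {a, b, d, e}, {a, c, d, e}, {b, c, d, e}, S }

Check:
Seed the family with 𝒢 together with ∅ and S: { {}, {d}, {b, c}, {a, b, e}, {b, c, e}, S }.
Pass 1: 7 new —
  {a, d}  = S∖{b, c, e}
  {c, d}  = S∖{a, b, e}
  {a, d, e}  = S∖{b, c}
  {b, c, d}  = {b, c} ∪ {d}
  {a, b, c, e}  = S∖{d}
  {a, b, d, e}  = {a, b, e} ∪ {d}
  {b, c, d, e}  = {b, c, e} ∪ {d}
  |family| = 13
Pass 2: 6 new —
  {a}  = S∖{b, c, d, e}
  {c}  = S∖{a, b, d, e}
  {a, e}  = S∖{b, c, d}
  {a, c, d}  = {c, d} ∪ {a, d}
  {a, b, c, d}  = {b, c, d} ∪ {a, d}
  {a, c, d, e}  = {a, d, e} ∪ {c, d}
  |family| = 19
Pass 3 (6 new):
  {b}  = S∖{a, c, d, e}
  {e}  = S∖{a, b, c, d}
  {a, c}  = {c} ∪ {a}
  {b, e}  = S∖{a, c, d}
  {a, b, c}  = {b, c} ∪ {a}
  {a, c, e}  = {a, e} ∪ {c}
  |family| = 25
Pass 4. New:
  {a, b}  = {b} ∪ {a}
  {b, d}  = S∖{a, c, e}
  {c, e}  = {e} ∪ {c}
  {d, e}  = S∖{a, b, c}
  {a, b, d}  = {b} ∪ {a, d}
  {b, d, e}  = S∖{a, c}
  {c, d, e}  = {c, d} ∪ {e}
  |family| = 32
Pass 5 adds nothing — fixpoint reached.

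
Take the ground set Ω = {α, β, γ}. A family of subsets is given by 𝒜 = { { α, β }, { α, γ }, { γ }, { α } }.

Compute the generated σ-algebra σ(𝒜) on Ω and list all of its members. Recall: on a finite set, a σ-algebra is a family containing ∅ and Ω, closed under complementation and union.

Take S₀ = 𝒜 ∪ {∅, Ω} = { ∅, { α }, { γ }, { α, β }, { α, γ }, Ω }.
Round 1 adds 2:
  { β }  = Ω∖{ α, γ }
  { β, γ }  = Ω∖{ α }
  |family| = 8
Round 2: stable.

σ(𝒜) = { ∅, { α }, { β }, { γ }, { α, β }, { α, γ }, { β, γ }, Ω }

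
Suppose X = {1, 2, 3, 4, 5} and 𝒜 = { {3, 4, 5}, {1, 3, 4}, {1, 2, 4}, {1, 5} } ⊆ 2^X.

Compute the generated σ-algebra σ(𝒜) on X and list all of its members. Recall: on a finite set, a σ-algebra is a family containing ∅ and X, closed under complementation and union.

Initial family (6 sets): { ∅, {1, 5}, {1, 2, 4}, {1, 3, 4}, {3, 4, 5}, X }.
Iteration 1 adds 7:
  {1, 2}  = {3, 4, 5}ᶜ
  {2, 5}  = {1, 3, 4}ᶜ
  {3, 5}  = {1, 2, 4}ᶜ
  {2, 3, 4}  = {1, 5}ᶜ
  {1, 2, 3, 4}  = {1, 3, 4} ∪ {1, 2, 4}
  {1, 2, 4, 5}  = {1, 5} ∪ {1, 2, 4}
  {1, 3, 4, 5}  = {3, 4, 5} ∪ {1, 3, 4}
  |family| = 13
Iteration 2: +8 →
  {2}  = {1, 3, 4, 5}ᶜ
  {3}  = {1, 2, 4, 5}ᶜ
  {5}  = {1, 2, 3, 4}ᶜ
  {1, 2, 5}  = {2, 5} ∪ {1, 2}
  {1, 3, 5}  = {1, 5} ∪ {3, 5}
  {2, 3, 5}  = {2, 5} ∪ {3, 5}
  {1, 2, 3, 5}  = {1, 2} ∪ {3, 5}
  {2, 3, 4, 5}  = {2, 5} ∪ {3, 4, 5}
  |family| = 21
Iteration 3. New:
  {1}  = {2, 3, 4, 5}ᶜ
  {4}  = {1, 2, 3, 5}ᶜ
  {1, 4}  = {2, 3, 5}ᶜ
  {2, 3}  = {2} ∪ {3}
  {2, 4}  = {1, 3, 5}ᶜ
  {3, 4}  = {1, 2, 5}ᶜ
  {1, 2, 3}  = {1, 2} ∪ {3}
  |family| = 28
Iteration 4 adds 4:
  {1, 3}  = {3} ∪ {1}
  {4, 5}  = {1, 2, 3}ᶜ
  {1, 4, 5}  = {2, 3}ᶜ
  {2, 4, 5}  = {2, 5} ∪ {4}
  |family| = 32
Iteration 5 adds nothing — fixpoint reached.

Hence σ(𝒜) has 32 members: { ∅, {1}, {2}, {3}, {4}, {5}, {1, 2}, {1, 3}, {1, 4}, {1, 5}, {2, 3}, {2, 4}, {2, 5}, {3, 4}, {3, 5}, {4, 5}, {1, 2, 3}, {1, 2, 4}, {1, 2, 5}, {1, 3, 4}, {1, 3, 5}, {1, 4, 5}, {2, 3, 4}, {2, 3, 5}, {2, 4, 5}, {3, 4, 5}, {1, 2, 3, 4}, {1, 2, 3, 5}, {1, 2, 4, 5}, {1, 3, 4, 5}, {2, 3, 4, 5}, X }.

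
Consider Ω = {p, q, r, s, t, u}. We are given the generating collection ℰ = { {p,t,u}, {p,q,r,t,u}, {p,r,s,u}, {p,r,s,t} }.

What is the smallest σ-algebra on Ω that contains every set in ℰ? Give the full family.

Seed the family with ℰ together with ∅ and Ω: { {}, {p,t,u}, {p,r,s,t}, {p,r,s,u}, {p,q,r,t,u}, Ω }.
Step 1: +5 →
  {s}  = ᶜ of {p,q,r,t,u}
  {q,t}  = ᶜ of {p,r,s,u}
  {q,u}  = ᶜ of {p,r,s,t}
  {q,r,s}  = ᶜ of {p,t,u}
  {p,r,s,t,u}  = {p,t,u} ∪ {p,r,s,t}
  [11 total]
Step 2: +10 →
  {q}  = ᶜ of {p,r,s,t,u}
  {q,s,t}  = {q,t} ∪ {s}
  {q,s,u}  = {q,u} ∪ {s}
  {q,t,u}  = {q,t} ∪ {q,u}
  {p,q,t,u}  = {q,t} ∪ {p,t,u}
  {p,s,t,u}  = {p,t,u} ∪ {s}
  {q,r,s,t}  = {q,t} ∪ {q,r,s}
  {q,r,s,u}  = {q,r,s} ∪ {q,u}
  {p,q,r,s,t}  = {q,t} ∪ {p,r,s,t}
  {p,q,r,s,u}  = {q,r,s} ∪ {p,r,s,u}
  [21 total]
Step 3. New:
  {t}  = ᶜ of {p,q,r,s,u}
  {u}  = ᶜ of {p,q,r,s,t}
  {p,t}  = ᶜ of {q,r,s,u}
  {p,u}  = ᶜ of {q,r,s,t}
  {q,r}  = ᶜ of {p,s,t,u}
  {q,s}  = {q} ∪ {s}
  {r,s}  = ᶜ of {p,q,t,u}
  {p,r,s}  = ᶜ of {q,t,u}
  {p,r,t}  = ᶜ of {q,s,u}
  {p,r,u}  = ᶜ of {q,s,t}
  {q,s,t,u}  = {q,s,u} ∪ {q,t}
  {p,q,s,t,u}  = {q,s,u} ∪ {p,s,t,u}
  {q,r,s,t,u}  = {q,s,u} ∪ {q,r,s,t}
  [34 total]
Step 4 (21 new):
  {p}  = ᶜ of {q,r,s,t,u}
  {r}  = ᶜ of {p,q,s,t,u}
  {p,r}  = ᶜ of {q,s,t,u}
  {s,t}  = {t} ∪ {s}
  {s,u}  = {u} ∪ {s}
  {t,u}  = {u} ∪ {t}
  {p,q,t}  = {q,t} ∪ {p,t}
  {p,q,u}  = {p,u} ∪ {q}
  {p,s,t}  = {p,t} ∪ {s}
  {p,s,u}  = {p,u} ∪ {s}
  {q,r,t}  = {q,t} ∪ {q,r}
  {q,r,u}  = {q,u} ∪ {q,r}
  {r,s,t}  = {r,s} ∪ {t}
  {r,s,u}  = {r,s} ∪ {u}
  {p,q,r,s}  = {q} ∪ {p,r,s}
  {p,q,r,t}  = {q,t} ∪ {p,r,t}
  {p,q,r,u}  = {p,r,u} ∪ {q}
  {p,q,s,t}  = {p,t} ∪ {q,s}
  {p,q,s,u}  = {q,s,u} ∪ {p,u}
  {p,r,t,u}  = ᶜ of {q,s}
  {q,r,t,u}  = {q,t,u} ∪ {q,r}
  [55 total]
Step 5. New:
  {p,q}  = {q} ∪ {p}
  {p,s}  = ᶜ of {q,r,t,u}
  {r,t}  = ᶜ of {p,q,s,u}
  {r,u}  = ᶜ of {p,q,s,t}
  {p,q,r}  = {q} ∪ {p,r}
  {p,q,s}  = {q,s} ∪ {p}
  {r,t,u}  = {t,u} ∪ {r}
  {s,t,u}  = {t,u} ∪ {s,t}
  {r,s,t,u}  = {r,s,t} ∪ {t,u}
  [64 total]
After Step 6 the family is unchanged; done.

|σ(ℰ)| = 64.  σ(ℰ) = { {}, {p}, {q}, {r}, {s}, {t}, {u}, {p,q}, {p,r}, {p,s}, {p,t}, {p,u}, {q,r}, {q,s}, {q,t}, {q,u}, {r,s}, {r,t}, {r,u}, {s,t}, {s,u}, {t,u}, {p,q,r}, {p,q,s}, {p,q,t}, {p,q,u}, {p,r,s}, {p,r,t}, {p,r,u}, {p,s,t}, {p,s,u}, {p,t,u}, {q,r,s}, {q,r,t}, {q,r,u}, {q,s,t}, {q,s,u}, {q,t,u}, {r,s,t}, {r,s,u}, {r,t,u}, {s,t,u}, {p,q,r,s}, {p,q,r,t}, {p,q,r,u}, {p,q,s,t}, {p,q,s,u}, {p,q,t,u}, {p,r,s,t}, {p,r,s,u}, {p,r,t,u}, {p,s,t,u}, {q,r,s,t}, {q,r,s,u}, {q,r,t,u}, {q,s,t,u}, {r,s,t,u}, {p,q,r,s,t}, {p,q,r,s,u}, {p,q,r,t,u}, {p,q,s,t,u}, {p,r,s,t,u}, {q,r,s,t,u}, Ω }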